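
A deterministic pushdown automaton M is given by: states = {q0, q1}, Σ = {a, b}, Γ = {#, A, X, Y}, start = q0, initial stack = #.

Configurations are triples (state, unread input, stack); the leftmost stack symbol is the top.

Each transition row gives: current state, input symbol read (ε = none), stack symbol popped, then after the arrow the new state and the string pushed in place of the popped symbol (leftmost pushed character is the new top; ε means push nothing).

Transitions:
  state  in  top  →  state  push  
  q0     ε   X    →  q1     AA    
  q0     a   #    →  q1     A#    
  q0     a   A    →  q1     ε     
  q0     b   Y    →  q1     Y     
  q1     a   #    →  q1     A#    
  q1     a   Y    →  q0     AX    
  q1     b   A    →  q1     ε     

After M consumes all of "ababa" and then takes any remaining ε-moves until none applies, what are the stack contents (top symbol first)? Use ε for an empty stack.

A#

(q0, ababa, #) ⊢ (q1, baba, A#) ⊢ (q1, aba, #) ⊢ (q1, ba, A#) ⊢ (q1, a, #) ⊢ (q1, ε, A#)
All input consumed in state q1 with stack A#.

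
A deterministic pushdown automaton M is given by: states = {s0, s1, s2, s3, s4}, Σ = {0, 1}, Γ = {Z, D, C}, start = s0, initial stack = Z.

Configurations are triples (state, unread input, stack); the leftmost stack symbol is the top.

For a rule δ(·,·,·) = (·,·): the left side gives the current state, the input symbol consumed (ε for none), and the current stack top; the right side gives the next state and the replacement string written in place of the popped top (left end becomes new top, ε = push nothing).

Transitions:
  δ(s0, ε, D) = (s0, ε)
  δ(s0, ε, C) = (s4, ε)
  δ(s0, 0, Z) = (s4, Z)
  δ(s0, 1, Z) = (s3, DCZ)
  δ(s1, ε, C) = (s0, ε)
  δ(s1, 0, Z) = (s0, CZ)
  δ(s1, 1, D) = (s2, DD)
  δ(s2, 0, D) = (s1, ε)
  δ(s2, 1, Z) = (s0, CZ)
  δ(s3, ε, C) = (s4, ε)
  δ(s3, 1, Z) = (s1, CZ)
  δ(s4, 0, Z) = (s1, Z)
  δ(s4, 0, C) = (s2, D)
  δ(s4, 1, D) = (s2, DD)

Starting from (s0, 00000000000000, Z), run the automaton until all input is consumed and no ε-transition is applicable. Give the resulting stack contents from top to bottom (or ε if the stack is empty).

(s0, 00000000000000, Z)
  read 0, top Z: go to s4, push Z → (s4, 0000000000000, Z)
  read 0, top Z: go to s1, push Z → (s1, 000000000000, Z)
  read 0, top Z: go to s0, push CZ → (s0, 00000000000, CZ)
  ε-move, top C: go to s4, push ε → (s4, 00000000000, Z)
  read 0, top Z: go to s1, push Z → (s1, 0000000000, Z)
  read 0, top Z: go to s0, push CZ → (s0, 000000000, CZ)
  ε-move, top C: go to s4, push ε → (s4, 000000000, Z)
  read 0, top Z: go to s1, push Z → (s1, 00000000, Z)
  read 0, top Z: go to s0, push CZ → (s0, 0000000, CZ)
  ε-move, top C: go to s4, push ε → (s4, 0000000, Z)
  read 0, top Z: go to s1, push Z → (s1, 000000, Z)
  read 0, top Z: go to s0, push CZ → (s0, 00000, CZ)
  ε-move, top C: go to s4, push ε → (s4, 00000, Z)
  read 0, top Z: go to s1, push Z → (s1, 0000, Z)
  read 0, top Z: go to s0, push CZ → (s0, 000, CZ)
  ε-move, top C: go to s4, push ε → (s4, 000, Z)
  read 0, top Z: go to s1, push Z → (s1, 00, Z)
  read 0, top Z: go to s0, push CZ → (s0, 0, CZ)
  ε-move, top C: go to s4, push ε → (s4, 0, Z)
  read 0, top Z: go to s1, push Z → (s1, ε, Z)
All input consumed in state s1 with stack Z.

Z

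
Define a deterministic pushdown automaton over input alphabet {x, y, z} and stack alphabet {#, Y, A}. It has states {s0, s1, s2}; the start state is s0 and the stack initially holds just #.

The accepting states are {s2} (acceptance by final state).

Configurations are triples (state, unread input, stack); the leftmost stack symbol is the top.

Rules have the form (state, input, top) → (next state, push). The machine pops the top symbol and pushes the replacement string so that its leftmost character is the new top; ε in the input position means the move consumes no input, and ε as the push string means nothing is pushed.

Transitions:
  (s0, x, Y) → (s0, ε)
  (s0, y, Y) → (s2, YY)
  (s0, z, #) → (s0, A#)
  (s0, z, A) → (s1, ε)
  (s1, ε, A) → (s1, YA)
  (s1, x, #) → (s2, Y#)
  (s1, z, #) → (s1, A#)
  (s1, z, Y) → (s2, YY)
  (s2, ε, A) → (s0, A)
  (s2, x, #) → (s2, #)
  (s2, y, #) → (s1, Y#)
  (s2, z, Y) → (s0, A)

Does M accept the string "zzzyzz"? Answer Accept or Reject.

(s0, zzzyzz, #)
  read z, top #: go to s0, push A# → (s0, zzyzz, A#)
  read z, top A: go to s1, push ε → (s1, zyzz, #)
  read z, top #: go to s1, push A# → (s1, yzz, A#)
  ε-move, top A: go to s1, push YA → (s1, yzz, YA#)
No transition applies at (s1, yzz, YA#); input not fully consumed.

Reject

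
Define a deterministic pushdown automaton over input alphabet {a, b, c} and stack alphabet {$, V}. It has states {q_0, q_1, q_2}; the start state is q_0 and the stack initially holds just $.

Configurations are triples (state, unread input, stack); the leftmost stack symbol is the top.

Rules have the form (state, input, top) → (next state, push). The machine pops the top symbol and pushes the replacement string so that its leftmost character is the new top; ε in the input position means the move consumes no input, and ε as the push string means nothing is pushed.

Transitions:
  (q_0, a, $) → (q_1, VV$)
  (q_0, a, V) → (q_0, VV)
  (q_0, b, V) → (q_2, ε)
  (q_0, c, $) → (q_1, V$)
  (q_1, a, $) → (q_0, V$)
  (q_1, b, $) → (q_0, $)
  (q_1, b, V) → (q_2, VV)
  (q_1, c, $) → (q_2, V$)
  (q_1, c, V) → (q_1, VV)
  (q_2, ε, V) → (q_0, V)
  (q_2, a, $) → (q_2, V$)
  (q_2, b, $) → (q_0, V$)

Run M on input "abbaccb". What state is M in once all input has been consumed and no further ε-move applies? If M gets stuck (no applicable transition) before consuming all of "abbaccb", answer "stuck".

stuck

(q_0, abbaccb, $)
  read a, top $: go to q_1, push VV$ → (q_1, bbaccb, VV$)
  read b, top V: go to q_2, push VV → (q_2, baccb, VVV$)
  ε-move, top V: go to q_0, push V → (q_0, baccb, VVV$)
  read b, top V: go to q_2, push ε → (q_2, accb, VV$)
  ε-move, top V: go to q_0, push V → (q_0, accb, VV$)
  read a, top V: go to q_0, push VV → (q_0, ccb, VVV$)
No transition for (q_0, c, top V); M blocks with input ccb remaining.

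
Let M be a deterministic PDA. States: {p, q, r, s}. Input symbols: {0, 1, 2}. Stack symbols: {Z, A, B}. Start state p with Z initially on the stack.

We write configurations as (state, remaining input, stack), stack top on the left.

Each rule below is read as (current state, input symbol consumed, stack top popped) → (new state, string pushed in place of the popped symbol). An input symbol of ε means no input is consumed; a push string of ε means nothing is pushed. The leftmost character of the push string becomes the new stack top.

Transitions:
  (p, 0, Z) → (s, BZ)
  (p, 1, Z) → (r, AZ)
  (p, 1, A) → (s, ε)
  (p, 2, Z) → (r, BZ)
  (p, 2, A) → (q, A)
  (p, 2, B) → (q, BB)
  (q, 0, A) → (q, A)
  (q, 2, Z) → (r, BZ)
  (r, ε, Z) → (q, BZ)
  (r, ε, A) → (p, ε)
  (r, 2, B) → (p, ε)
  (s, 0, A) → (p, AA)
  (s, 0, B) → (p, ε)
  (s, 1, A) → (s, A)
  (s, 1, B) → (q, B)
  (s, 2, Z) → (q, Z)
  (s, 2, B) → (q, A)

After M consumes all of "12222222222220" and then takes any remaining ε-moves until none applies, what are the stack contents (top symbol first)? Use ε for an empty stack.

(p, 12222222222220, Z)
  read 1, top Z: go to r, push AZ → (r, 2222222222220, AZ)
  ε-move, top A: go to p, push ε → (p, 2222222222220, Z)
  read 2, top Z: go to r, push BZ → (r, 222222222220, BZ)
  read 2, top B: go to p, push ε → (p, 22222222220, Z)
  read 2, top Z: go to r, push BZ → (r, 2222222220, BZ)
  read 2, top B: go to p, push ε → (p, 222222220, Z)
  read 2, top Z: go to r, push BZ → (r, 22222220, BZ)
  read 2, top B: go to p, push ε → (p, 2222220, Z)
  read 2, top Z: go to r, push BZ → (r, 222220, BZ)
  read 2, top B: go to p, push ε → (p, 22220, Z)
  read 2, top Z: go to r, push BZ → (r, 2220, BZ)
  read 2, top B: go to p, push ε → (p, 220, Z)
  read 2, top Z: go to r, push BZ → (r, 20, BZ)
  read 2, top B: go to p, push ε → (p, 0, Z)
  read 0, top Z: go to s, push BZ → (s, ε, BZ)
All input consumed in state s with stack BZ.

BZ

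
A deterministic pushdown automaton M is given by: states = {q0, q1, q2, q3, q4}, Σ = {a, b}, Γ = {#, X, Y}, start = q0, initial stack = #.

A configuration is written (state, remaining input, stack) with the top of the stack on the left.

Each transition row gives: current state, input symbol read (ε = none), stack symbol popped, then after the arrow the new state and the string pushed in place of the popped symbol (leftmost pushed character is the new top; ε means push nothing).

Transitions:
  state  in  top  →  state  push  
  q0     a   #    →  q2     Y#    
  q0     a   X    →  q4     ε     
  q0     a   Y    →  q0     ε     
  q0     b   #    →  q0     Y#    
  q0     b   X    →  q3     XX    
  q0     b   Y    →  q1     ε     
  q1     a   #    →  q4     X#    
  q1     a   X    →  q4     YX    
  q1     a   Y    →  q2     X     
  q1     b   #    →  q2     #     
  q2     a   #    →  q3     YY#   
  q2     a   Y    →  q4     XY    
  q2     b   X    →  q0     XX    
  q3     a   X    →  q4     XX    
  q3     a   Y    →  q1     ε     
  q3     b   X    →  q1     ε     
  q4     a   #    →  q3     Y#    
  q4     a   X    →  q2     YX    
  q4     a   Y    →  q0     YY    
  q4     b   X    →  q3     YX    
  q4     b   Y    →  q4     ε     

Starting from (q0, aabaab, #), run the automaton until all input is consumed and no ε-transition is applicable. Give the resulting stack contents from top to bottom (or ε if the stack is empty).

XY#

(q0, aabaab, #)
  read a, top #: go to q2, push Y# → (q2, abaab, Y#)
  read a, top Y: go to q4, push XY → (q4, baab, XY#)
  read b, top X: go to q3, push YX → (q3, aab, YXY#)
  read a, top Y: go to q1, push ε → (q1, ab, XY#)
  read a, top X: go to q4, push YX → (q4, b, YXY#)
  read b, top Y: go to q4, push ε → (q4, ε, XY#)
All input consumed in state q4 with stack XY#.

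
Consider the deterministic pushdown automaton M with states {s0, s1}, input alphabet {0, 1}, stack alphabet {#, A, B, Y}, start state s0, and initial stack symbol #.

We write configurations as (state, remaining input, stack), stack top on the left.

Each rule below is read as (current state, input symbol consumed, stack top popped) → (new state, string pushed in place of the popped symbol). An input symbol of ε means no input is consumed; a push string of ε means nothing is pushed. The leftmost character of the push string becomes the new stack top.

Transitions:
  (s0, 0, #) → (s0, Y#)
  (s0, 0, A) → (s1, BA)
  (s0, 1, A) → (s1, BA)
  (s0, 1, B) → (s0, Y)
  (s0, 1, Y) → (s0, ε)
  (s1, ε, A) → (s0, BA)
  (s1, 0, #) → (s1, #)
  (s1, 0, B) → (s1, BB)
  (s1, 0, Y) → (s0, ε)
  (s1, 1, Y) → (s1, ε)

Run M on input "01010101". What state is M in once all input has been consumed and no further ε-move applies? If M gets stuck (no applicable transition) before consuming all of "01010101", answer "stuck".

s0

(s0, 01010101, #)
  read 0, top #: go to s0, push Y# → (s0, 1010101, Y#)
  read 1, top Y: go to s0, push ε → (s0, 010101, #)
  read 0, top #: go to s0, push Y# → (s0, 10101, Y#)
  read 1, top Y: go to s0, push ε → (s0, 0101, #)
  read 0, top #: go to s0, push Y# → (s0, 101, Y#)
  read 1, top Y: go to s0, push ε → (s0, 01, #)
  read 0, top #: go to s0, push Y# → (s0, 1, Y#)
  read 1, top Y: go to s0, push ε → (s0, ε, #)
All input consumed; M is in state s0.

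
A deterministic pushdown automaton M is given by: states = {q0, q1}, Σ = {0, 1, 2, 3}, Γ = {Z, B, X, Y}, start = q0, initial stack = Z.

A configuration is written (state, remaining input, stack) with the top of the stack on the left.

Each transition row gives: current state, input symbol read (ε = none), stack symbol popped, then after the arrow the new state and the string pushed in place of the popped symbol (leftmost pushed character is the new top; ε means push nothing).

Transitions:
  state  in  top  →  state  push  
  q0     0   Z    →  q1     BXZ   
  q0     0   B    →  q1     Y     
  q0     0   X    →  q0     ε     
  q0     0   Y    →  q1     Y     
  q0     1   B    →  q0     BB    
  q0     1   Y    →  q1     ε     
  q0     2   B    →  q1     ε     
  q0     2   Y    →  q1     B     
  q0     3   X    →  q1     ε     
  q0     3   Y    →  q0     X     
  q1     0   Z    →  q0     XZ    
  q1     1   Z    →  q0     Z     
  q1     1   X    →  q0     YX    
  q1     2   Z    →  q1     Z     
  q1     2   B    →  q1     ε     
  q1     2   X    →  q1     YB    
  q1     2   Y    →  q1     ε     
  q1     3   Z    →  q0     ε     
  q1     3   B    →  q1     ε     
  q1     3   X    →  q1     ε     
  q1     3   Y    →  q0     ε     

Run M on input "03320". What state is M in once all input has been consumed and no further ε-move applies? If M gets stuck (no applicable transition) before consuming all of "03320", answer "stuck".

q0

(q0, 03320, Z) ⊢ (q1, 3320, BXZ) ⊢ (q1, 320, XZ) ⊢ (q1, 20, Z) ⊢ (q1, 0, Z) ⊢ (q0, ε, XZ)
All input consumed; M is in state q0.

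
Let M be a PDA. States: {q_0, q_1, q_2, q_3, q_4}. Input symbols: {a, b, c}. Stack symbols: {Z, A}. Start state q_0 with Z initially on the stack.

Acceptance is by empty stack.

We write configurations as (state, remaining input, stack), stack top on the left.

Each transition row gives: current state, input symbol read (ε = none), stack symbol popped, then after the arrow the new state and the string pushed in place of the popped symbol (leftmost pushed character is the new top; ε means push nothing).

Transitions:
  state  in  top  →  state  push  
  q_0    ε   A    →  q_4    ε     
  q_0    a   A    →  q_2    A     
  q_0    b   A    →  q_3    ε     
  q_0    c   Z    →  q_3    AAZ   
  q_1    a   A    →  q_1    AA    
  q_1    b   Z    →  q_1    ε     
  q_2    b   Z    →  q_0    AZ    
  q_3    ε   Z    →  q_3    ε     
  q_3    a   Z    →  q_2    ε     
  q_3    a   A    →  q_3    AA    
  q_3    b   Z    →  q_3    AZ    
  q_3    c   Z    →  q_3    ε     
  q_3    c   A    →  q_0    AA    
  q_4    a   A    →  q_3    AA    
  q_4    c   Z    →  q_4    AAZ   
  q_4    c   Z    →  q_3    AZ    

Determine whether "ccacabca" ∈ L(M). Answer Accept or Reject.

Reject

No computation consumes all input and empties the stack.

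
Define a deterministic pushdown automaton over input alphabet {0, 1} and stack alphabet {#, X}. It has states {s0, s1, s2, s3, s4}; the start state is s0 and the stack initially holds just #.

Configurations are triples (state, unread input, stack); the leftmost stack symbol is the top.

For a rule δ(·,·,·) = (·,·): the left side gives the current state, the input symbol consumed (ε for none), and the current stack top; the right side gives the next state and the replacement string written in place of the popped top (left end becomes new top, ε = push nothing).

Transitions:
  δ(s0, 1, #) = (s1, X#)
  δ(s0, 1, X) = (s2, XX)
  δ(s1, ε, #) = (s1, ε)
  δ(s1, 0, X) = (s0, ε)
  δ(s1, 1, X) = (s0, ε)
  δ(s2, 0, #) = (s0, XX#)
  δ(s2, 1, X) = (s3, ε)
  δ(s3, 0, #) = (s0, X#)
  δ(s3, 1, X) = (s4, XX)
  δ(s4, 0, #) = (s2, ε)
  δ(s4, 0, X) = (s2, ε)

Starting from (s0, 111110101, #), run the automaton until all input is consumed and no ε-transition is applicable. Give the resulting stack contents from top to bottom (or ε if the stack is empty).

X#

(s0, 111110101, #)
  read 1, top #: go to s1, push X# → (s1, 11110101, X#)
  read 1, top X: go to s0, push ε → (s0, 1110101, #)
  read 1, top #: go to s1, push X# → (s1, 110101, X#)
  read 1, top X: go to s0, push ε → (s0, 10101, #)
  read 1, top #: go to s1, push X# → (s1, 0101, X#)
  read 0, top X: go to s0, push ε → (s0, 101, #)
  read 1, top #: go to s1, push X# → (s1, 01, X#)
  read 0, top X: go to s0, push ε → (s0, 1, #)
  read 1, top #: go to s1, push X# → (s1, ε, X#)
All input consumed in state s1 with stack X#.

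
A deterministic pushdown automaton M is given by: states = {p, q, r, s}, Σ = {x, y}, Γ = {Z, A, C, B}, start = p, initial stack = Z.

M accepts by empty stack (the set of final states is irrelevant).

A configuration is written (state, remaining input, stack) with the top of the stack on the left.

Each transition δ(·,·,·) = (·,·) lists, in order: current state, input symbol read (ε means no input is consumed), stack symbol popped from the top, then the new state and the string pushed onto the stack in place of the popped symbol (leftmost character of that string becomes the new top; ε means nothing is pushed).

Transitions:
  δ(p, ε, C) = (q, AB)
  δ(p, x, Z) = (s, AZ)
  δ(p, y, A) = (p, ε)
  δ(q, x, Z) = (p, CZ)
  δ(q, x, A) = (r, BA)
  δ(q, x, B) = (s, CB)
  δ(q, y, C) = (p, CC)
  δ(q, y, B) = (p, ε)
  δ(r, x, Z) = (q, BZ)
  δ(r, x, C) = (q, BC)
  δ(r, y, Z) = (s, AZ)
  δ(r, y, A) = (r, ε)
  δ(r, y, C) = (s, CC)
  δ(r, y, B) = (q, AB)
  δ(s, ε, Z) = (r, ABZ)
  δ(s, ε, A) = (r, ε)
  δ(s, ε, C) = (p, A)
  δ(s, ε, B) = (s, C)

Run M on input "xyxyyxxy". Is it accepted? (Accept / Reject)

Reject

(p, xyxyyxxy, Z)
  read x, top Z: go to s, push AZ → (s, yxyyxxy, AZ)
  ε-move, top A: go to r, push ε → (r, yxyyxxy, Z)
  read y, top Z: go to s, push AZ → (s, xyyxxy, AZ)
  ε-move, top A: go to r, push ε → (r, xyyxxy, Z)
  read x, top Z: go to q, push BZ → (q, yyxxy, BZ)
  read y, top B: go to p, push ε → (p, yxxy, Z)
No transition applies at (p, yxxy, Z); input not fully consumed.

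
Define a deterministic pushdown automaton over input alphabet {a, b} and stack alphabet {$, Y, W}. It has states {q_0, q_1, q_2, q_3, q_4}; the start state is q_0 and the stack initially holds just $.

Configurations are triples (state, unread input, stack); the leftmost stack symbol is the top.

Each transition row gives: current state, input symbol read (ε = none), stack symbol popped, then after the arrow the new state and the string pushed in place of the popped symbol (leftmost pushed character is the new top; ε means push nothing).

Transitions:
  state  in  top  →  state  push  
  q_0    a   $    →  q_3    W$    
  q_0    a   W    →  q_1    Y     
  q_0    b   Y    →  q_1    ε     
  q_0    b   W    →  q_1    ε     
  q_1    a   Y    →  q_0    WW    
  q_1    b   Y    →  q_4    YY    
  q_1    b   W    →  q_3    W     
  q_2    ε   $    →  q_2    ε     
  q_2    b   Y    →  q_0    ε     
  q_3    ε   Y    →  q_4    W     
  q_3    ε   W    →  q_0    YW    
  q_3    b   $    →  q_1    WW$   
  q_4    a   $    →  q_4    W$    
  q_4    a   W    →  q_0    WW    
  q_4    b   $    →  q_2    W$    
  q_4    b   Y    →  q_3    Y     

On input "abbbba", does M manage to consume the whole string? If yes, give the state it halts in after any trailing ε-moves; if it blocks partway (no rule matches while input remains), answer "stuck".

(q_0, abbbba, $)
  read a, top $: go to q_3, push W$ → (q_3, bbbba, W$)
  ε-move, top W: go to q_0, push YW → (q_0, bbbba, YW$)
  read b, top Y: go to q_1, push ε → (q_1, bbba, W$)
  read b, top W: go to q_3, push W → (q_3, bba, W$)
  ε-move, top W: go to q_0, push YW → (q_0, bba, YW$)
  read b, top Y: go to q_1, push ε → (q_1, ba, W$)
  read b, top W: go to q_3, push W → (q_3, a, W$)
  ε-move, top W: go to q_0, push YW → (q_0, a, YW$)
No transition for (q_0, a, top Y); M blocks with input a remaining.

stuck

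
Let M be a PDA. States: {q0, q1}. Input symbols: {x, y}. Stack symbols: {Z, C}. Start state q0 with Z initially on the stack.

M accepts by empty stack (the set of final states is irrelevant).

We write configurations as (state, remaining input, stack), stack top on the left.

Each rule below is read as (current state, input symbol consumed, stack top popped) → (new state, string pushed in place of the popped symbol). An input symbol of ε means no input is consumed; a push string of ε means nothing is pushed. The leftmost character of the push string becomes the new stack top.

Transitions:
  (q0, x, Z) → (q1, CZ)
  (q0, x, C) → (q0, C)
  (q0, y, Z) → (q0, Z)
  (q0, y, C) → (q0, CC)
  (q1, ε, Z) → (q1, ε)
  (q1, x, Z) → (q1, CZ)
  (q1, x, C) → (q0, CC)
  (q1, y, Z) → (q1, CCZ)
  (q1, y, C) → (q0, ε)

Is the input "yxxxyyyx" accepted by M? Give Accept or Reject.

Reject

No computation consumes all input and empties the stack.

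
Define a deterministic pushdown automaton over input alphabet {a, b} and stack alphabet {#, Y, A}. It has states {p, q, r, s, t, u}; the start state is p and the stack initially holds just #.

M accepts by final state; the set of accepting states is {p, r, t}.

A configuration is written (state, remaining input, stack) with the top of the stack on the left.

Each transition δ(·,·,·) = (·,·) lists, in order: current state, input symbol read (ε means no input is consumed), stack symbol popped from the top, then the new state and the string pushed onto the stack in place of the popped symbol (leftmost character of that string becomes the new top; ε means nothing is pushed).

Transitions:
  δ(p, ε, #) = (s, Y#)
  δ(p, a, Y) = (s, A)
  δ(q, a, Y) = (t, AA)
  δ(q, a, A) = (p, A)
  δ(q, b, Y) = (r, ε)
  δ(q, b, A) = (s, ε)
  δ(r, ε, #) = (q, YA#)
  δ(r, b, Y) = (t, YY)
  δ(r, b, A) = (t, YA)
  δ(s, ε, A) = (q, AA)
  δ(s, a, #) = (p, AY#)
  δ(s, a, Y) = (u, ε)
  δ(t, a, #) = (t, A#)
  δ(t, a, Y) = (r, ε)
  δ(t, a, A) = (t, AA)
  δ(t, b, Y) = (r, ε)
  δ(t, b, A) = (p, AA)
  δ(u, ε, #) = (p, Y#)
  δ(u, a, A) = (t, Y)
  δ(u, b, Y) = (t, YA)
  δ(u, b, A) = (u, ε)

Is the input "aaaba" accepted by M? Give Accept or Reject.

(p, aaaba, #) ⊢ (s, aaaba, Y#) ⊢ (u, aaba, #) ⊢ (p, aaba, Y#) ⊢ (s, aba, A#) ⊢ (q, aba, AA#) ⊢ (p, ba, AA#)
No transition applies at (p, ba, AA#); input not fully consumed.

Reject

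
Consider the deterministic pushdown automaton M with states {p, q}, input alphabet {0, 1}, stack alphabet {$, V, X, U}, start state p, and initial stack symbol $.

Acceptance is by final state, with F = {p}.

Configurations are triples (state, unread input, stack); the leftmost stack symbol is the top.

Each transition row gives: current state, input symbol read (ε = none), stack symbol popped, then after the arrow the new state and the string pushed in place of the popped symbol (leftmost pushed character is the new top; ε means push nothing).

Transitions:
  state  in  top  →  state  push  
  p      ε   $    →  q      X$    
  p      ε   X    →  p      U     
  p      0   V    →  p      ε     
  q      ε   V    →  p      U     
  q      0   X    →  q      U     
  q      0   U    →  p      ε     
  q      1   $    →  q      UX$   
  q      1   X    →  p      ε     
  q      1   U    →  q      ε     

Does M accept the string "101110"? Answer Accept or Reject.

Reject

(p, 101110, $)
  ε-move, top $: go to q, push X$ → (q, 101110, X$)
  read 1, top X: go to p, push ε → (p, 01110, $)
  ε-move, top $: go to q, push X$ → (q, 01110, X$)
  read 0, top X: go to q, push U → (q, 1110, U$)
  read 1, top U: go to q, push ε → (q, 110, $)
  read 1, top $: go to q, push UX$ → (q, 10, UX$)
  read 1, top U: go to q, push ε → (q, 0, X$)
  read 0, top X: go to q, push U → (q, ε, U$)
All input consumed; state q ∉ F and no further ε-move applies.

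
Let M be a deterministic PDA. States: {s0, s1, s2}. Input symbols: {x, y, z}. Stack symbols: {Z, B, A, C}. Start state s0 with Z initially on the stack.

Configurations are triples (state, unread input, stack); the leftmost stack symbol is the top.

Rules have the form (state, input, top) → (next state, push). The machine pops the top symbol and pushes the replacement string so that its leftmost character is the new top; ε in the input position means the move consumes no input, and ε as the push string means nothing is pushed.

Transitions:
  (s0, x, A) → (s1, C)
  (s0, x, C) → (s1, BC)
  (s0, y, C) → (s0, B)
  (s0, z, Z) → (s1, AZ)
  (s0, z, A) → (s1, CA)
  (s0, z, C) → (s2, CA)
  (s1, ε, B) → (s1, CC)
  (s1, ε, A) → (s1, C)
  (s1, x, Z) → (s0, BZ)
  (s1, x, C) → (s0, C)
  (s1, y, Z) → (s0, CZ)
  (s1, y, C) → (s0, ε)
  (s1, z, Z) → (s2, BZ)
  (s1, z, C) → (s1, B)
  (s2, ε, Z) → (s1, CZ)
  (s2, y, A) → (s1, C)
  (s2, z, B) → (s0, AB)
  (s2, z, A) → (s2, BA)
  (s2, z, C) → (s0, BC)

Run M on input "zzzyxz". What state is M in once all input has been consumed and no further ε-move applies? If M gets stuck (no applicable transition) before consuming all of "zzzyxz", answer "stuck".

s1

(s0, zzzyxz, Z) ⊢ (s1, zzyxz, AZ) ⊢ (s1, zzyxz, CZ) ⊢ (s1, zyxz, BZ) ⊢ (s1, zyxz, CCZ) ⊢ (s1, yxz, BCZ) ⊢ (s1, yxz, CCCZ) ⊢ (s0, xz, CCZ) ⊢ (s1, z, BCCZ) ⊢ (s1, z, CCCCZ) ⊢ (s1, ε, BCCCZ) ⊢ (s1, ε, CCCCCZ)
All input consumed; M is in state s1.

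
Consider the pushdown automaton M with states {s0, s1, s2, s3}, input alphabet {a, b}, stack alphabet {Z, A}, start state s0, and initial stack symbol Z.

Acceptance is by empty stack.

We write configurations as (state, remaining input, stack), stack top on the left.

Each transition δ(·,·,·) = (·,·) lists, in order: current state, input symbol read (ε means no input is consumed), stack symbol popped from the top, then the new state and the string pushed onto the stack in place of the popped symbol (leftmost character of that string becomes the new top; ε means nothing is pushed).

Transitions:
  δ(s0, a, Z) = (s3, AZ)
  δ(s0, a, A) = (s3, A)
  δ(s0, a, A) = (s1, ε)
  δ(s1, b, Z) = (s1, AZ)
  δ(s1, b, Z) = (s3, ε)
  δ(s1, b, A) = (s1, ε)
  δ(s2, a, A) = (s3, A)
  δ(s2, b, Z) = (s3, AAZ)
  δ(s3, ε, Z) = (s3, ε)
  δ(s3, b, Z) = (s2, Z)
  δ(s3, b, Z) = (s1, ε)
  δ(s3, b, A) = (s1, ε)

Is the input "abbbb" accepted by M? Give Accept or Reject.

Accept

One accepting computation: (s0, abbbb, Z) ⊢ (s3, bbbb, AZ) ⊢ (s1, bbb, Z) ⊢ (s1, bb, AZ) ⊢ (s1, b, Z) ⊢ (s3, ε, ε)
All input consumed and the stack is empty.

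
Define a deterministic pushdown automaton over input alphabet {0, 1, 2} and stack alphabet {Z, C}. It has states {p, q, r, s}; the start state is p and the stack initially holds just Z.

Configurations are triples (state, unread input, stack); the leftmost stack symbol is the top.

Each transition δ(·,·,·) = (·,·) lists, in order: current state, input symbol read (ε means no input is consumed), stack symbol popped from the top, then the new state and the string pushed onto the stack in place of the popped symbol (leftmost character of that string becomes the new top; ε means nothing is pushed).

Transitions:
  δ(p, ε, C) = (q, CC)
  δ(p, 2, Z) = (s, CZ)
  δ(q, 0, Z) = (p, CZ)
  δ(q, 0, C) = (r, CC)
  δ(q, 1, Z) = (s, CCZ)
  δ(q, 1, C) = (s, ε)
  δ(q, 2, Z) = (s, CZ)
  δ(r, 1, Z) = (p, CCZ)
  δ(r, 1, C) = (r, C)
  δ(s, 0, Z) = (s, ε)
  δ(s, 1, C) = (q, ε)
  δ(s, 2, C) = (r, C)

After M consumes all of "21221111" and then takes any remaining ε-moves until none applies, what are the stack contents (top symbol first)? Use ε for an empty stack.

(p, 21221111, Z) ⊢ (s, 1221111, CZ) ⊢ (q, 221111, Z) ⊢ (s, 21111, CZ) ⊢ (r, 1111, CZ) ⊢ (r, 111, CZ) ⊢ (r, 11, CZ) ⊢ (r, 1, CZ) ⊢ (r, ε, CZ)
All input consumed in state r with stack CZ.

CZ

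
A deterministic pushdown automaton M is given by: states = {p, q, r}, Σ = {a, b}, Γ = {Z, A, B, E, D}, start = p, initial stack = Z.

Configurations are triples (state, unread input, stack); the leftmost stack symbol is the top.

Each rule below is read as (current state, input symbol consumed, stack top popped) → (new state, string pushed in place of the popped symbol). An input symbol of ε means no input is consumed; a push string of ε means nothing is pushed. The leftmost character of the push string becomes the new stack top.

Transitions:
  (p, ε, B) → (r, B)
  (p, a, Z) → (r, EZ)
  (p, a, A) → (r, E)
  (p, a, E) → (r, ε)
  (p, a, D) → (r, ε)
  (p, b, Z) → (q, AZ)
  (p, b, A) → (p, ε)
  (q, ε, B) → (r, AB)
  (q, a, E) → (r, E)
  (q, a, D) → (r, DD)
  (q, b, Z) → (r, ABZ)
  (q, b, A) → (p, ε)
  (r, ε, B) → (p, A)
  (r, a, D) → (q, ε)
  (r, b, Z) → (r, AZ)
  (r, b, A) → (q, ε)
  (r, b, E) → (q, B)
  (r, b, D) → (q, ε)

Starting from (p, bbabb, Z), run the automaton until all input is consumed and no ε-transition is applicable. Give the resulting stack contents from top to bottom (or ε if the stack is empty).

(p, bbabb, Z)
  read b, top Z: go to q, push AZ → (q, babb, AZ)
  read b, top A: go to p, push ε → (p, abb, Z)
  read a, top Z: go to r, push EZ → (r, bb, EZ)
  read b, top E: go to q, push B → (q, b, BZ)
  ε-move, top B: go to r, push AB → (r, b, ABZ)
  read b, top A: go to q, push ε → (q, ε, BZ)
  ε-move, top B: go to r, push AB → (r, ε, ABZ)
All input consumed in state r with stack ABZ.

ABZ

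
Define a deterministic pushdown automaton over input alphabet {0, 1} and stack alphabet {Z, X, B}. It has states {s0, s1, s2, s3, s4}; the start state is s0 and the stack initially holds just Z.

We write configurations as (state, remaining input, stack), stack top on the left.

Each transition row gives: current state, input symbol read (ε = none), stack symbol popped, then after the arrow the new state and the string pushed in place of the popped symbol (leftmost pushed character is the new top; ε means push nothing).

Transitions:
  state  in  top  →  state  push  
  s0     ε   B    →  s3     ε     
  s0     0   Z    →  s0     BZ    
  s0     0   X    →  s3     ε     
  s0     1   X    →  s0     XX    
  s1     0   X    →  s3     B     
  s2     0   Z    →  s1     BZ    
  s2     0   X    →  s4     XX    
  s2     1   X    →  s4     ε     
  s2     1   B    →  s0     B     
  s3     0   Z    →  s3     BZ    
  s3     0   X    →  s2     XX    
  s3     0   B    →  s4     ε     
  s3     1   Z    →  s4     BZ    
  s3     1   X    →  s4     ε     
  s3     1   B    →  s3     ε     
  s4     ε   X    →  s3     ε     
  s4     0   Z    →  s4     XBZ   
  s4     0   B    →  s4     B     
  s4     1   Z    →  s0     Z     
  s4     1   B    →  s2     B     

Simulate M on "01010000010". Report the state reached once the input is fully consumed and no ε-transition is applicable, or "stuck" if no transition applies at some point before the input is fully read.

stuck

(s0, 01010000010, Z)
  read 0, top Z: go to s0, push BZ → (s0, 1010000010, BZ)
  ε-move, top B: go to s3, push ε → (s3, 1010000010, Z)
  read 1, top Z: go to s4, push BZ → (s4, 010000010, BZ)
  read 0, top B: go to s4, push B → (s4, 10000010, BZ)
  read 1, top B: go to s2, push B → (s2, 0000010, BZ)
No transition for (s2, 0, top B); M blocks with input 0000010 remaining.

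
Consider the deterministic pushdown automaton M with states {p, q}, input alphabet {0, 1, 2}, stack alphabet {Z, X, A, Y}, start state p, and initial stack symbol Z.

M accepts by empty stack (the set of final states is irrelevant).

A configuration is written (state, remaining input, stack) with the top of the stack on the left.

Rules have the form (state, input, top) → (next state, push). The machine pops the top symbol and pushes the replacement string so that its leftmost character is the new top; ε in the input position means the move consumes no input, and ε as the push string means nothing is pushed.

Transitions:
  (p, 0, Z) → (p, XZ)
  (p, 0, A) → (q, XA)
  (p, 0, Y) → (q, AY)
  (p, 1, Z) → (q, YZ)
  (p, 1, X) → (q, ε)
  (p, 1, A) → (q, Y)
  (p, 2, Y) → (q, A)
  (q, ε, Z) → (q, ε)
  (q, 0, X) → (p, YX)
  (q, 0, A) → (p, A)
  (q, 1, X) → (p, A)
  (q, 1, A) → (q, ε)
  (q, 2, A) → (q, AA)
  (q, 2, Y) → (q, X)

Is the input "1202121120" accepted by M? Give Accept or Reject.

Reject

(p, 1202121120, Z)
  read 1, top Z: go to q, push YZ → (q, 202121120, YZ)
  read 2, top Y: go to q, push X → (q, 02121120, XZ)
  read 0, top X: go to p, push YX → (p, 2121120, YXZ)
  read 2, top Y: go to q, push A → (q, 121120, AXZ)
  read 1, top A: go to q, push ε → (q, 21120, XZ)
No transition applies at (q, 21120, XZ); input not fully consumed.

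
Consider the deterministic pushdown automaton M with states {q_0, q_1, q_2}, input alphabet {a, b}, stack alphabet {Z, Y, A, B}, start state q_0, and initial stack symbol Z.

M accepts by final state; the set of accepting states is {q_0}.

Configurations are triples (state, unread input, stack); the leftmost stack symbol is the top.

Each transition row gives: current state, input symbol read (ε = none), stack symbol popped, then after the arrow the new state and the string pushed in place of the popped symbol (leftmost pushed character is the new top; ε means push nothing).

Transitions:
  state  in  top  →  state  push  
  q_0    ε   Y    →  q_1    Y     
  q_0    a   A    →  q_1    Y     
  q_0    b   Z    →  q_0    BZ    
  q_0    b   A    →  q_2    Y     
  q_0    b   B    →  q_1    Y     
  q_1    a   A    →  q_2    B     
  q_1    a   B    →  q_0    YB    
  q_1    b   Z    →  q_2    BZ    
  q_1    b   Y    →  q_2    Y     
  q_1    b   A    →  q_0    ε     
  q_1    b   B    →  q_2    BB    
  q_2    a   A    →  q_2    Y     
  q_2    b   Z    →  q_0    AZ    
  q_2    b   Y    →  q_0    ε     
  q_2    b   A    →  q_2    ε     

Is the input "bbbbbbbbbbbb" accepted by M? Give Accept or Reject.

Accept

(q_0, bbbbbbbbbbbb, Z)
  read b, top Z: go to q_0, push BZ → (q_0, bbbbbbbbbbb, BZ)
  read b, top B: go to q_1, push Y → (q_1, bbbbbbbbbb, YZ)
  read b, top Y: go to q_2, push Y → (q_2, bbbbbbbbb, YZ)
  read b, top Y: go to q_0, push ε → (q_0, bbbbbbbb, Z)
  read b, top Z: go to q_0, push BZ → (q_0, bbbbbbb, BZ)
  read b, top B: go to q_1, push Y → (q_1, bbbbbb, YZ)
  read b, top Y: go to q_2, push Y → (q_2, bbbbb, YZ)
  read b, top Y: go to q_0, push ε → (q_0, bbbb, Z)
  read b, top Z: go to q_0, push BZ → (q_0, bbb, BZ)
  read b, top B: go to q_1, push Y → (q_1, bb, YZ)
  read b, top Y: go to q_2, push Y → (q_2, b, YZ)
  read b, top Y: go to q_0, push ε → (q_0, ε, Z)
All input consumed; state q_0 ∈ F.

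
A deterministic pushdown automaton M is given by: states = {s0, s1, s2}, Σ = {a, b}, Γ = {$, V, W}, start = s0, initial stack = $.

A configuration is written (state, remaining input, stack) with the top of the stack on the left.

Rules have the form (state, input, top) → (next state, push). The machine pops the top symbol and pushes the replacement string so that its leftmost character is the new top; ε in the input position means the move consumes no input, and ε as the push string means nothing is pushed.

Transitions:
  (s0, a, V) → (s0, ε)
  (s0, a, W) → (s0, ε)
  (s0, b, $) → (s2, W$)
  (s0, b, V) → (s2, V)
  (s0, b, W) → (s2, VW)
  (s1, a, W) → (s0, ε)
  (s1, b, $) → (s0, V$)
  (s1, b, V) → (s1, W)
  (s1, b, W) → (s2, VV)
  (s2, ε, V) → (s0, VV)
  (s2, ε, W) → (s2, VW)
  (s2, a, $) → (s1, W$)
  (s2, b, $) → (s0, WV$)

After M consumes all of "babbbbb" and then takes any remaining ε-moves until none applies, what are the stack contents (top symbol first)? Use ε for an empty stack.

VVVVVVW$

(s0, babbbbb, $) ⊢ (s2, abbbbb, W$) ⊢ (s2, abbbbb, VW$) ⊢ (s0, abbbbb, VVW$) ⊢ (s0, bbbbb, VW$) ⊢ (s2, bbbb, VW$) ⊢ (s0, bbbb, VVW$) ⊢ (s2, bbb, VVW$) ⊢ (s0, bbb, VVVW$) ⊢ (s2, bb, VVVW$) ⊢ (s0, bb, VVVVW$) ⊢ (s2, b, VVVVW$) ⊢ (s0, b, VVVVVW$) ⊢ (s2, ε, VVVVVW$) ⊢ (s0, ε, VVVVVVW$)
All input consumed in state s0 with stack VVVVVVW$.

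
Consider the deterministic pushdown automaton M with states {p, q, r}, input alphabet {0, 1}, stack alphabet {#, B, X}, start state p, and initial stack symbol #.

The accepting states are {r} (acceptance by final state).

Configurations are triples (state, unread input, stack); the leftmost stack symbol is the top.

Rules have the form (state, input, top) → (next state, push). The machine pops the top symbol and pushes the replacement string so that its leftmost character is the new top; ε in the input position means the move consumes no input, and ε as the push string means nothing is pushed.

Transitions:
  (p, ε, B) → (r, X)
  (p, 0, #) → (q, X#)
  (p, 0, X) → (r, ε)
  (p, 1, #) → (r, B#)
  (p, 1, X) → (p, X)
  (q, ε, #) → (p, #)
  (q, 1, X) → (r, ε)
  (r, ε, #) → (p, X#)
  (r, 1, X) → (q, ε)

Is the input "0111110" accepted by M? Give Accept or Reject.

(p, 0111110, #)
  read 0, top #: go to q, push X# → (q, 111110, X#)
  read 1, top X: go to r, push ε → (r, 11110, #)
  ε-move, top #: go to p, push X# → (p, 11110, X#)
  read 1, top X: go to p, push X → (p, 1110, X#)
  read 1, top X: go to p, push X → (p, 110, X#)
  read 1, top X: go to p, push X → (p, 10, X#)
  read 1, top X: go to p, push X → (p, 0, X#)
  read 0, top X: go to r, push ε → (r, ε, #)
All input consumed; state r ∈ F.

Accept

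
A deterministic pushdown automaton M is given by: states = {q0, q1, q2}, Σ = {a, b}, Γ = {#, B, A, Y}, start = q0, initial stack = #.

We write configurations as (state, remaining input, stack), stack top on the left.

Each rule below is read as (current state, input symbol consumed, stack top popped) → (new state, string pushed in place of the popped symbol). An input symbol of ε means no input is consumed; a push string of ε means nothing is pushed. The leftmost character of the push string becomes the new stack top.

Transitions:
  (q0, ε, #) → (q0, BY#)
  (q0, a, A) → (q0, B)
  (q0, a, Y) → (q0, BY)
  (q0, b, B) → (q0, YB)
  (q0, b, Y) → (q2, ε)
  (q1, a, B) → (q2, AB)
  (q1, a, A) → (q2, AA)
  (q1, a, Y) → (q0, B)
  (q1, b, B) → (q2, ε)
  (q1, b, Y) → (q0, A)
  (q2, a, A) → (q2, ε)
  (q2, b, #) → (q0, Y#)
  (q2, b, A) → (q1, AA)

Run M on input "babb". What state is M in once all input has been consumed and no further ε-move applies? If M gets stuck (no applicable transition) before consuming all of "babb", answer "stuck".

q2

(q0, babb, #) ⊢ (q0, babb, BY#) ⊢ (q0, abb, YBY#) ⊢ (q0, bb, BYBY#) ⊢ (q0, b, YBYBY#) ⊢ (q2, ε, BYBY#)
All input consumed; M is in state q2.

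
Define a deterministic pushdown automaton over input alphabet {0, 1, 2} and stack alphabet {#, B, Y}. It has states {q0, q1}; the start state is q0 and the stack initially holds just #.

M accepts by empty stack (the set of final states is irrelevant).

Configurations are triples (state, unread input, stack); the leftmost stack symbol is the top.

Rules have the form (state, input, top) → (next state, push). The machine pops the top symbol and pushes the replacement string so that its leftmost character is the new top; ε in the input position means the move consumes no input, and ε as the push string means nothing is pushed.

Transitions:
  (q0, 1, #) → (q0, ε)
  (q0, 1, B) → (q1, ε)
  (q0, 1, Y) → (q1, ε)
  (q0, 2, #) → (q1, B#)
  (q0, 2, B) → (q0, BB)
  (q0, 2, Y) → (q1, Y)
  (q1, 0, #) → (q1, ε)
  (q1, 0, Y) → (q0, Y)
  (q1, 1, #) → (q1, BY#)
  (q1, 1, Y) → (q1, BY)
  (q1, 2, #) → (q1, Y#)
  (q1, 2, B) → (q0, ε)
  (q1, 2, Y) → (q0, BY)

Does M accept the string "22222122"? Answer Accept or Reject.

(q0, 22222122, #)
  read 2, top #: go to q1, push B# → (q1, 2222122, B#)
  read 2, top B: go to q0, push ε → (q0, 222122, #)
  read 2, top #: go to q1, push B# → (q1, 22122, B#)
  read 2, top B: go to q0, push ε → (q0, 2122, #)
  read 2, top #: go to q1, push B# → (q1, 122, B#)
No transition applies at (q1, 122, B#); input not fully consumed.

Reject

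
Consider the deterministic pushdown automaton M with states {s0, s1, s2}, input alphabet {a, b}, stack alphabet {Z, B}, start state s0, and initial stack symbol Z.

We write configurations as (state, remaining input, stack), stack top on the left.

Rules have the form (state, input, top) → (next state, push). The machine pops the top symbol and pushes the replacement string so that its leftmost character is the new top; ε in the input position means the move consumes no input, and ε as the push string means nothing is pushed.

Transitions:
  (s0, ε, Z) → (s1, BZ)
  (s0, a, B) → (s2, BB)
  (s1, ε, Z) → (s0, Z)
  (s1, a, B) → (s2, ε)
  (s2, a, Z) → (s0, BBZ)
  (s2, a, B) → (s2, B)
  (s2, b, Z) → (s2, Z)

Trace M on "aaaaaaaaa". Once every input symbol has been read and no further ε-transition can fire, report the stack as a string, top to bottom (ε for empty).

(s0, aaaaaaaaa, Z) ⊢ (s1, aaaaaaaaa, BZ) ⊢ (s2, aaaaaaaa, Z) ⊢ (s0, aaaaaaa, BBZ) ⊢ (s2, aaaaaa, BBBZ) ⊢ (s2, aaaaa, BBBZ) ⊢ (s2, aaaa, BBBZ) ⊢ (s2, aaa, BBBZ) ⊢ (s2, aa, BBBZ) ⊢ (s2, a, BBBZ) ⊢ (s2, ε, BBBZ)
All input consumed in state s2 with stack BBBZ.

BBBZ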